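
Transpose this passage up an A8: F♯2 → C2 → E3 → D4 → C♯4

F##3 C#3 E#4 D#5 C##5

F#2 to F##3
C2 to C#3
E3 to E#4
D4 to D#5
C#4 to C##5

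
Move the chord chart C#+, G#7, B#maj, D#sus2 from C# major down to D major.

C# major down to D major is a major seventh; each chord root moves by that interval while the quality stays the same.
C#+: root C# down a major seventh → D, giving D+.
G#7: root G# down a major seventh → A, giving A7.
B#maj: root B# down a major seventh → C#, giving C#maj.
D#sus2: root D# down a major seventh → E, giving Esus2.

D+ A7 C#maj Esus2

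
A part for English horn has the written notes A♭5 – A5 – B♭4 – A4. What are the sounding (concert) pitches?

Written C4 on the English horn sounds as F3, a perfect fifth lower; apply that shift to every note.
Ab5 becomes Db5
A5 becomes D5
Bb4 becomes Eb4
A4 becomes D4

Db5 D5 Eb4 D4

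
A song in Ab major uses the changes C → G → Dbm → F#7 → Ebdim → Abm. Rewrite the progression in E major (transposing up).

G# D# Am C##7 Bdim Em

Ab major up to E major is an augmented fifth; each chord root moves by that interval while the quality stays the same.
C: root C up an augmented fifth → G#, giving G#.
G: root G up an augmented fifth → D#, giving D#.
Dbm: root Db up an augmented fifth → A, giving Am.
F#7: root F# up an augmented fifth → C##, giving C##7.
Ebdim: root Eb up an augmented fifth → B, giving Bdim.
Abm: root Ab up an augmented fifth → E, giving Em.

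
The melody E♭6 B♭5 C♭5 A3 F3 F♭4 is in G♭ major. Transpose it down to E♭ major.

From G♭ down to E♭ is a minor third; apply that to each pitch.
Eb6 gives C6
Bb5 gives G5
Cb5 gives Ab4
A3 gives F#3
F3 gives D3
Fb4 gives Db4

C6 G5 Ab4 F#3 D3 Db4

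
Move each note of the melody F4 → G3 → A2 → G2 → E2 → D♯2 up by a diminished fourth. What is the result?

Bbb4 Cb4 Db3 Cb3 Ab2 G2

F4 up a diminished fourth is Bbb4.
G3: a fourth up reaches C, and 4 semitones makes it Cb4.
A2: a fourth up reaches D, and 4 semitones makes it Db3.
G2: a fourth up reaches C, and 4 semitones makes it Cb3.
E2 up a diminished fourth is Ab2.
A diminished fourth up from D#2 gives G2.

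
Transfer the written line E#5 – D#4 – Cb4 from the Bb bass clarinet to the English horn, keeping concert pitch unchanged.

First find concert pitch: the Bb bass clarinet sounds a major ninth below written, so E#5 D#4 Cb4 sounds D#4 C#3 Bbb2.
Then write for English horn: it sounds a perfect fifth below written, so the part must be a perfect fifth above concert.
D#4 → A#4
C#3 → G#3
Bbb2 → Fb3

A#4 G#3 Fb3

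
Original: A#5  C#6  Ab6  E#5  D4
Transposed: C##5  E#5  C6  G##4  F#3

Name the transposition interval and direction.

From A#5 to C##5 is 6 letter names — a sixth of some quality.
C##5 to A#5 is 8 semitones, which makes it a minor sixth; the second version is lower, so the direction is down.
Checking another pair — D4 → F#3 — gives the same interval.

down a minor sixth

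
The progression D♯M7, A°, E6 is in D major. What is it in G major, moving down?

G#M7 D° A6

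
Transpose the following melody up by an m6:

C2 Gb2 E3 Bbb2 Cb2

Ab2 Ebb3 C4 Gbb3 Abb2

C2 gives Ab2
Gb2 gives Ebb3
E3 gives C4
Bbb2 gives Gbb3
Cb2 gives Abb2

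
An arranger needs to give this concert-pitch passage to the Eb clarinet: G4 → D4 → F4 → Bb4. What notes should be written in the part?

The Eb clarinet sounds a minor third above written, so the written part must be a minor third below concert — transpose each note down.
G4 becomes E4
D4 becomes B3
F4 becomes D4
Bb4 becomes G4

E4 B3 D4 G4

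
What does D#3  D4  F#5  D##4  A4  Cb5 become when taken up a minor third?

F#3 F4 A5 F##4 C5 Ebb5

D#3 up a minor third is F#3.
A minor third up from D4 gives F4.
A minor third up from F#5 gives A5.
D##4 up a minor third is F##4.
A minor third up from A4 gives C5.
Cb5 up a minor third is Ebb5.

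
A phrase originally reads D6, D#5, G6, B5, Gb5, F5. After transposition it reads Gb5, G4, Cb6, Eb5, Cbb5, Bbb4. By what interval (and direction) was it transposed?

down an augmented fifth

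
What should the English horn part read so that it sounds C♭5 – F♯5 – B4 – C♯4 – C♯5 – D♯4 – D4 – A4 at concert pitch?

Gb5 C#6 F#5 G#4 G#5 A#4 A4 E5

Written C4 sounds as F3 on the English horn, so concert pitches are written a perfect fifth up.
Cb5 gives Gb5
F#5 gives C#6
B4 gives F#5
C#4 gives G#4
C#5 gives G#5
D#4 gives A#4
D4 gives A4
A4 gives E5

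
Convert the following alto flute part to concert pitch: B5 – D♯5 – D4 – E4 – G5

F#5 A#4 A3 B3 D5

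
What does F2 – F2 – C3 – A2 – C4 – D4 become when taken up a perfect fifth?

C3 C3 G3 E3 G4 A4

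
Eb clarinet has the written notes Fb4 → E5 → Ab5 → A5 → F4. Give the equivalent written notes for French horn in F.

First find concert pitch: the Eb clarinet sounds a minor third above written, so Fb4 E5 Ab5 A5 F4 sounds Abb4 G5 Cb6 C6 Ab4.
Then write for French horn in F: it sounds a perfect fifth below written, so the part must be a perfect fifth above concert.
Abb4 → Ebb5
G5 → D6
Cb6 → Gb6
C6 → G6
Ab4 → Eb5

Ebb5 D6 Gb6 G6 Eb5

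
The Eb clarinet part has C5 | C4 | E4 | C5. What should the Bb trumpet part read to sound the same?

First find concert pitch: the Eb clarinet sounds a minor third above written, so C5 C4 E4 C5 sounds Eb5 Eb4 G4 Eb5.
Then write for Bb trumpet: it sounds a major second below written, so the part must be a major second above concert.
Eb5 → F5
Eb4 → F4
G4 → A4
Eb5 → F5

F5 F4 A4 F5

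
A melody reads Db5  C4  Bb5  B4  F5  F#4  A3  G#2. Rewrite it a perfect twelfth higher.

Ab6 G5 F7 F#6 C7 C#6 E5 D#4

Db5: a twelfth up reaches A, and 19 semitones makes it Ab6.
C4 up a perfect twelfth is G5.
A perfect twelfth up from Bb5 gives F7.
B4 up a perfect twelfth is F#6.
A perfect twelfth up from F5 gives C7.
A perfect twelfth up from F#4 gives C#6.
A3: a twelfth up reaches E, and 19 semitones makes it E5.
A perfect twelfth up from G#2 gives D#4.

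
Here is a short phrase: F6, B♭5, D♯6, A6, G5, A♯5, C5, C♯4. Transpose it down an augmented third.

F6 → Dbb6
Bb5 → Gbb5
D#6 → Bb5
A6 → Fb6
G5 → Ebb5
A#5 → F5
C5 → Abb4
C#4 → Ab3

Dbb6 Gbb5 Bb5 Fb6 Ebb5 F5 Abb4 Ab3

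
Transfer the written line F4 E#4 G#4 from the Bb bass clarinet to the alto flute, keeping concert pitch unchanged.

First find concert pitch: the Bb bass clarinet sounds a major ninth below written, so F4 E#4 G#4 sounds Eb3 D#3 F#3.
Then write for alto flute: it sounds a perfect fourth below written, so the part must be a perfect fourth above concert.
Eb3 → Ab3
D#3 → G#3
F#3 → B3

Ab3 G#3 B3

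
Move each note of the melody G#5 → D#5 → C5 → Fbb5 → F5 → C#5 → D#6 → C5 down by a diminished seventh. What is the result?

G#5 down a diminished seventh is A##4.
A diminished seventh down from D#5 gives E##4.
C5 down a diminished seventh is D#4.
Fbb5: a seventh down reaches G, and 9 semitones makes it Gb4.
A diminished seventh down from F5 gives G#4.
C#5: a seventh down reaches D, and 9 semitones makes it D##4.
D#6: a seventh down reaches E, and 9 semitones makes it E##5.
C5: a seventh down reaches D, and 9 semitones makes it D#4.

A##4 E##4 D#4 Gb4 G#4 D##4 E##5 D#4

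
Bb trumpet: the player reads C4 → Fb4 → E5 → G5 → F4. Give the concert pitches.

Bb3 Ebb4 D5 F5 Eb4

Written C4 on the Bb trumpet sounds as Bb3, a major second lower; apply that shift to every note.
C4 gives Bb3
Fb4 gives Ebb4
E5 gives D5
G5 gives F5
F4 gives Eb4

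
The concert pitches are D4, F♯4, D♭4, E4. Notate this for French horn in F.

A4 C#5 Ab4 B4

The French horn in F sounds a perfect fifth below written, so the written part must be a perfect fifth above concert — transpose each note up.
D4 → A4
F#4 → C#5
Db4 → Ab4
E4 → B4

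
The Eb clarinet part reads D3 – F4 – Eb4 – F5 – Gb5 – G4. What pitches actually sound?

Written C4 on the Eb clarinet sounds as Eb4, a minor third higher; apply that shift to every note.
D3 -> F3
F4 -> Ab4
Eb4 -> Gb4
F5 -> Ab5
Gb5 -> Bbb5
G4 -> Bb4

F3 Ab4 Gb4 Ab5 Bbb5 Bb4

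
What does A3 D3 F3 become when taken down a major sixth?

C3 F2 Ab2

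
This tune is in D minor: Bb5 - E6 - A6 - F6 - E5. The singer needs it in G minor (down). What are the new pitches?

Eb5 A5 D6 Bb5 A4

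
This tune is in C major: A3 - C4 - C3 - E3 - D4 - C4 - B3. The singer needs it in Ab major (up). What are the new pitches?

C major to Ab major up is a minor sixth, so every note moves up by that interval.
A3 becomes F4
C4 becomes Ab4
C3 becomes Ab3
E3 becomes C4
D4 becomes Bb4
C4 becomes Ab4
B3 becomes G4

F4 Ab4 Ab3 C4 Bb4 Ab4 G4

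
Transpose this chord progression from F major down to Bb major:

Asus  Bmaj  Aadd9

Dsus Emaj Dadd9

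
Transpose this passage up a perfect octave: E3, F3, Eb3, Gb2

E4 F4 Eb4 Gb3

E3 gives E4
F3 gives F4
Eb3 gives Eb4
Gb2 gives Gb3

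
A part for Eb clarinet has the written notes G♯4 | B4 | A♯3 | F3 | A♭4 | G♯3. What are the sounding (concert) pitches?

B4 D5 C#4 Ab3 Cb5 B3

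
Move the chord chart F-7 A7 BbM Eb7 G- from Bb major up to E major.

B-7 D#7 EM A7 C#-

Bb major up to E major is an augmented fourth; each chord root moves by that interval while the quality stays the same.
F-7: root F up an augmented fourth → B, giving B-7.
A7: root A up an augmented fourth → D#, giving D#7.
BbM: root Bb up an augmented fourth → E, giving EM.
Eb7: root Eb up an augmented fourth → A, giving A7.
G-: root G up an augmented fourth → C#, giving C#-.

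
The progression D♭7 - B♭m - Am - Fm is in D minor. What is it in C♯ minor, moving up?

C7 Am G#m Em

D minor up to C♯ minor is a major seventh; each chord root moves by that interval while the quality stays the same.
D♭7: root D♭ up a major seventh → C, giving C7.
B♭m: root B♭ up a major seventh → A, giving Am.
Am: root A up a major seventh → G#, giving G#m.
Fm: root F up a major seventh → E, giving Em.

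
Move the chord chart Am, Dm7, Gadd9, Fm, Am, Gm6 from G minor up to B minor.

G minor up to B minor is a major third; each chord root moves by that interval while the quality stays the same.
Am: root A up a major third → C#, giving C#m.
Dm7: root D up a major third → F#, giving F#m7.
Gadd9: root G up a major third → B, giving Badd9.
Fm: root F up a major third → A, giving Am.
Am: root A up a major third → C#, giving C#m.
Gm6: root G up a major third → B, giving Bm6.

C#m F#m7 Badd9 Am C#m Bm6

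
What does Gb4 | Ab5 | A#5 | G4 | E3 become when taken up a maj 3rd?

Bb4 C6 C##6 B4 G#3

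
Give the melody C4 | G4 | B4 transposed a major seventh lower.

Db3 Ab3 C4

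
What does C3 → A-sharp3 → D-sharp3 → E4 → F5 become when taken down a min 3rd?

A2 F##3 B#2 C#4 D5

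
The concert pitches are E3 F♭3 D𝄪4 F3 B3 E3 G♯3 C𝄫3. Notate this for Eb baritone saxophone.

The Eb baritone saxophone sounds a major thirteenth below written, so the written part must be a major thirteenth above concert — transpose each note up.
E3 → C#5
Fb3 → Db5
D##4 → B##5
F3 → D5
B3 → G#5
E3 → C#5
G#3 → E#5
Cbb3 → Abb4

C#5 Db5 B##5 D5 G#5 C#5 E#5 Abb4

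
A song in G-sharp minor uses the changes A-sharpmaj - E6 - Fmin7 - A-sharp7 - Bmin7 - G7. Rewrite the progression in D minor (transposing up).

Emaj Bb6 Cbmin7 E7 Fmin7 Db7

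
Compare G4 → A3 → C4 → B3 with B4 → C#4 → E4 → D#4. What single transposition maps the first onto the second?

From G4 to B4 is 3 letter names — a third of some quality.
G4 to B4 is 4 semitones, which makes it a major third; the second version is higher, so the direction is up.
Checking another pair — B3 → D#4 — gives the same interval.

up a major third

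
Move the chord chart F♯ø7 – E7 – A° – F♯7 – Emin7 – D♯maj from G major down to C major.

Bø7 A7 D° B7 Amin7 G#maj

G major down to C major is a perfect fifth; each chord root moves by that interval while the quality stays the same.
F♯ø7: root F♯ down a perfect fifth → B, giving Bø7.
E7: root E down a perfect fifth → A, giving A7.
A°: root A down a perfect fifth → D, giving D°.
F♯7: root F♯ down a perfect fifth → B, giving B7.
Emin7: root E down a perfect fifth → A, giving Amin7.
D♯maj: root D♯ down a perfect fifth → G#, giving G#maj.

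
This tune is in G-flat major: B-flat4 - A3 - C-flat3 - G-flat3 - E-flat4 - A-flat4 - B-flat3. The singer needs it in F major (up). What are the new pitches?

From G-flat up to F is a major seventh; apply that to each pitch.
Bb4 -> A5
A3 -> G#4
Cb3 -> Bb3
Gb3 -> F4
Eb4 -> D5
Ab4 -> G5
Bb3 -> A4

A5 G#4 Bb3 F4 D5 G5 A4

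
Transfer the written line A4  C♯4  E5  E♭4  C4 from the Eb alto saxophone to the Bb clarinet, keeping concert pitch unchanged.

D4 F#3 A4 Ab3 F3

First find concert pitch: the Eb alto saxophone sounds a major sixth below written, so A4 C♯4 E5 E♭4 C4 sounds C4 E3 G4 Gb3 Eb3.
Then write for Bb clarinet: it sounds a major second below written, so the part must be a major second above concert.
C4 → D4
E3 → F#3
G4 → A4
Gb3 → Ab3
Eb3 → F3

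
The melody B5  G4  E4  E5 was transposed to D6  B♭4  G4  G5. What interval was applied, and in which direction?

up a minor third

Take the first pair: B5 → D6. B to D spans 3 letter names, so the interval is some kind of third.
B5 to D6 is 3 semitones, which makes it a minor third; the second version is higher, so the direction is up.
Checking another pair — E5 → G5 — gives the same interval.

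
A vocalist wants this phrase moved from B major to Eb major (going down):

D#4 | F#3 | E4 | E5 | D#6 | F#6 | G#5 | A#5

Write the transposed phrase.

G3 Bb2 Ab3 Ab4 G5 Bb5 C5 D5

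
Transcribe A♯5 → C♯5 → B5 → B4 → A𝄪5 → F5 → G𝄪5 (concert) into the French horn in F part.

Written C4 sounds as F3 on the French horn in F, so concert pitches are written a perfect fifth up.
A#5 to E#6
C#5 to G#5
B5 to F#6
B4 to F#5
A##5 to E##6
F5 to C6
G##5 to D##6

E#6 G#5 F#6 F#5 E##6 C6 D##6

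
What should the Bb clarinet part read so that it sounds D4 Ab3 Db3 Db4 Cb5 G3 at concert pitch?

E4 Bb3 Eb3 Eb4 Db5 A3

The Bb clarinet sounds a major second below written, so the written part must be a major second above concert — transpose each note up.
D4 becomes E4
Ab3 becomes Bb3
Db3 becomes Eb3
Db4 becomes Eb4
Cb5 becomes Db5
G3 becomes A3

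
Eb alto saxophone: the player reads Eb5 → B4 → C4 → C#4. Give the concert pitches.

Gb4 D4 Eb3 E3

Written C4 on the Eb alto saxophone sounds as Eb3, a major sixth lower; apply that shift to every note.
Eb5 -> Gb4
B4 -> D4
C4 -> Eb3
C#4 -> E3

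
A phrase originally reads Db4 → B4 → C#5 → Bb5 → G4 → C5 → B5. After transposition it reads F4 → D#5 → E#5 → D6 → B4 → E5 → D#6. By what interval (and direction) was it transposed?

up a major third

From Db4 to F4 is 3 letter names — a third of some quality.
Db4 to F4 is 4 semitones, which makes it a major third; the second version is higher, so the direction is up.
Checking another pair — B5 → D#6 — gives the same interval.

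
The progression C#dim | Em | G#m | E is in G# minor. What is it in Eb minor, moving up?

G# minor up to Eb minor is a diminished sixth; each chord root moves by that interval while the quality stays the same.
C#dim: root C# up a diminished sixth → Ab, giving Abdim.
Em: root E up a diminished sixth → Cb, giving Cbm.
G#m: root G# up a diminished sixth → Eb, giving Ebm.
E: root E up a diminished sixth → Cb, giving Cb.

Abdim Cbm Ebm Cb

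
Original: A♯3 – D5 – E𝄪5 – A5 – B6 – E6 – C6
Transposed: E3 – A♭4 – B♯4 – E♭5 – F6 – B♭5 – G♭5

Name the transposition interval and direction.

Take the first pair: A#3 → E3. A to E spans 4 letter names, so the interval is some kind of fourth.
E3 to A#3 is 6 semitones, which makes it an augmented fourth; the second version is lower, so the direction is down.
Checking another pair — C6 → Gb5 — gives the same interval.

down an augmented fourth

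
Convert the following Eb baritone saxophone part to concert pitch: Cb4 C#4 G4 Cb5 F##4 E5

Ebb2 E2 Bb2 Ebb3 A#2 G3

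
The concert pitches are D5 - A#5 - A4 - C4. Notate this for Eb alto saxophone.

B5 F##6 F#5 A4

The Eb alto saxophone sounds a major sixth below written, so the written part must be a major sixth above concert — transpose each note up.
D5 to B5
A#5 to F##6
A4 to F#5
C4 to A4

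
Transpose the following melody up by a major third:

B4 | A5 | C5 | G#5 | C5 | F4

B4 gives D#5
A5 gives C#6
C5 gives E5
G#5 gives B#5
C5 gives E5
F4 gives A4

D#5 C#6 E5 B#5 E5 A4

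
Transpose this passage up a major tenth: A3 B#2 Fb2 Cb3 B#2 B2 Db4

C#5 D##4 Ab3 Eb4 D##4 D#4 F5

A major tenth up from A3 gives C#5.
B#2: a tenth up reaches D, and 16 semitones makes it D##4.
Fb2 up a major tenth is Ab3.
Cb3: a tenth up reaches E, and 16 semitones makes it Eb4.
A major tenth up from B#2 gives D##4.
B2: a tenth up reaches D, and 16 semitones makes it D#4.
Db4: a tenth up reaches F, and 16 semitones makes it F5.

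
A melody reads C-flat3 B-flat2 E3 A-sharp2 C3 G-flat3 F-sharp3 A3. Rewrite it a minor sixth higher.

Cb3 -> Abb3
Bb2 -> Gb3
E3 -> C4
A#2 -> F#3
C3 -> Ab3
Gb3 -> Ebb4
F#3 -> D4
A3 -> F4

Abb3 Gb3 C4 F#3 Ab3 Ebb4 D4 F4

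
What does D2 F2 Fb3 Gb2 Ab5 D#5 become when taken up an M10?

D2 gives F#3
F2 gives A3
Fb3 gives Ab4
Gb2 gives Bb3
Ab5 gives C7
D#5 gives F##6

F#3 A3 Ab4 Bb3 C7 F##6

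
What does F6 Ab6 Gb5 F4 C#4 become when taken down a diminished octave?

A diminished octave down from F6 gives F#5.
Ab6: an octave down reaches A, and 11 semitones makes it A5.
Gb5: an octave down reaches G, and 11 semitones makes it G4.
F4: an octave down reaches F, and 11 semitones makes it F#3.
C#4 down a diminished octave is C##3.

F#5 A5 G4 F#3 C##3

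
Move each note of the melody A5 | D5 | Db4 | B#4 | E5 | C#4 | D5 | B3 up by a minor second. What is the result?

Bb5 Eb5 Ebb4 C#5 F5 D4 Eb5 C4

A5 → Bb5
D5 → Eb5
Db4 → Ebb4
B#4 → C#5
E5 → F5
C#4 → D4
D5 → Eb5
B3 → C4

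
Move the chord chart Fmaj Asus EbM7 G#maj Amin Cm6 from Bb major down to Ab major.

Bb major down to Ab major is a major second; each chord root moves by that interval while the quality stays the same.
Fmaj: root F down a major second → Eb, giving Ebmaj.
Asus: root A down a major second → G, giving Gsus.
EbM7: root Eb down a major second → Db, giving DbM7.
G#maj: root G# down a major second → F#, giving F#maj.
Amin: root A down a major second → G, giving Gmin.
Cm6: root C down a major second → Bb, giving Bbm6.

Ebmaj Gsus DbM7 F#maj Gmin Bbm6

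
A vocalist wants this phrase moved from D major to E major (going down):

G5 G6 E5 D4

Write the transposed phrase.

A4 A5 F#4 E3

From D down to E is a minor seventh; apply that to each pitch.
G5 -> A4
G6 -> A5
E5 -> F#4
D4 -> E3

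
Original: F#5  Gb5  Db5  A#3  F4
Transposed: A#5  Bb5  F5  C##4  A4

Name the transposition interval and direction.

up a major third

Take the first pair: F#5 → A#5. F to A spans 3 letter names, so the interval is some kind of third.
F#5 to A#5 is 4 semitones, which makes it a major third; the second version is higher, so the direction is up.
Checking another pair — F4 → A4 — gives the same interval.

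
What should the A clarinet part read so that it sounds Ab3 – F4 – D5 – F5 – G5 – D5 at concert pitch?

Written C4 sounds as A3 on the A clarinet, so concert pitches are written a minor third up.
Ab3 to Cb4
F4 to Ab4
D5 to F5
F5 to Ab5
G5 to Bb5
D5 to F5

Cb4 Ab4 F5 Ab5 Bb5 F5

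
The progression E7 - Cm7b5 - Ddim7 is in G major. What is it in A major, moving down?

G major down to A major is a minor seventh; each chord root moves by that interval while the quality stays the same.
E7: root E down a minor seventh → F#, giving F#7.
Cm7b5: root C down a minor seventh → D, giving Dm7b5.
Ddim7: root D down a minor seventh → E, giving Edim7.

F#7 Dm7b5 Edim7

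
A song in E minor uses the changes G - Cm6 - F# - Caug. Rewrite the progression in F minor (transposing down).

Ab Dbm6 G Dbaug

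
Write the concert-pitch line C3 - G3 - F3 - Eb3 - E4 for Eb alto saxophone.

A3 E4 D4 C4 C#5

Written C4 sounds as Eb3 on the Eb alto saxophone, so concert pitches are written a major sixth up.
C3 to A3
G3 to E4
F3 to D4
Eb3 to C4
E4 to C#5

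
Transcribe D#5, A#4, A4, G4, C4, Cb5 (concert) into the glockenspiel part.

Written C4 sounds as C6 on the glockenspiel, so concert pitches are written a perfect fifteenth down.
D#5 becomes D#3
A#4 becomes A#2
A4 becomes A2
G4 becomes G2
C4 becomes C2
Cb5 becomes Cb3

D#3 A#2 A2 G2 C2 Cb3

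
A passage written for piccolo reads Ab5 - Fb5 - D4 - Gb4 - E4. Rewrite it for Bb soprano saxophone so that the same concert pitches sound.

First find concert pitch: the piccolo sounds a perfect octave above written, so Ab5 Fb5 D4 Gb4 E4 sounds Ab6 Fb6 D5 Gb5 E5.
Then write for Bb soprano saxophone: it sounds a major second below written, so the part must be a major second above concert.
Ab6 → Bb6
Fb6 → Gb6
D5 → E5
Gb5 → Ab5
E5 → F#5

Bb6 Gb6 E5 Ab5 F#5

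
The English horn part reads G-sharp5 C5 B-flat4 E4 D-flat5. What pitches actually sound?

C#5 F4 Eb4 A3 Gb4

The English horn sounds a perfect fifth below written, so transpose each written note down a perfect fifth.
G#5 gives C#5
C5 gives F4
Bb4 gives Eb4
E4 gives A3
Db5 gives Gb4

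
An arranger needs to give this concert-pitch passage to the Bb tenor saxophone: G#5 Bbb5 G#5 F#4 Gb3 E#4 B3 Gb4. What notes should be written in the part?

A#6 Cb7 A#6 G#5 Ab4 F##5 C#5 Ab5

Written C4 sounds as Bb2 on the Bb tenor saxophone, so concert pitches are written a major ninth up.
G#5 becomes A#6
Bbb5 becomes Cb7
G#5 becomes A#6
F#4 becomes G#5
Gb3 becomes Ab4
E#4 becomes F##5
B3 becomes C#5
Gb4 becomes Ab5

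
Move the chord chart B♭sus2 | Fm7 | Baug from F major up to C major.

Fsus2 Cm7 F#aug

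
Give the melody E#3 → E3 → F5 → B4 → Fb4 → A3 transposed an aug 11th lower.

E#3: an eleventh down reaches B, and 18 semitones makes it B1.
An augmented eleventh down from E3 gives Bb1.
An augmented eleventh down from F5 gives Cb4.
B4: an eleventh down reaches F, and 18 semitones makes it F3.
Fb4 down an augmented eleventh is Cbb3.
A3 down an augmented eleventh is Eb2.

B1 Bb1 Cb4 F3 Cbb3 Eb2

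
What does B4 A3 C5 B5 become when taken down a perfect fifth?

A perfect fifth down from B4 gives E4.
A3: a fifth down reaches D, and 7 semitones makes it D3.
A perfect fifth down from C5 gives F4.
B5: a fifth down reaches E, and 7 semitones makes it E5.

E4 D3 F4 E5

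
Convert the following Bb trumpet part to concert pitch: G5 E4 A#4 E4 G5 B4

Written C4 on the Bb trumpet sounds as Bb3, a major second lower; apply that shift to every note.
G5 gives F5
E4 gives D4
A#4 gives G#4
E4 gives D4
G5 gives F5
B4 gives A4

F5 D4 G#4 D4 F5 A4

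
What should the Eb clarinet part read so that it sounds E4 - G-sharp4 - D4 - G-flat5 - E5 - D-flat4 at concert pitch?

C#4 E#4 B3 Eb5 C#5 Bb3

The Eb clarinet sounds a minor third above written, so the written part must be a minor third below concert — transpose each note down.
E4 to C#4
G#4 to E#4
D4 to B3
Gb5 to Eb5
E5 to C#5
Db4 to Bb3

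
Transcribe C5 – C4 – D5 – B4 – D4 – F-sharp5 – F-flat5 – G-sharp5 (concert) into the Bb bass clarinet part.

D6 D5 E6 C#6 E5 G#6 Gb6 A#6

Written C4 sounds as Bb2 on the Bb bass clarinet, so concert pitches are written a major ninth up.
C5 to D6
C4 to D5
D5 to E6
B4 to C#6
D4 to E5
F#5 to G#6
Fb5 to Gb6
G#5 to A#6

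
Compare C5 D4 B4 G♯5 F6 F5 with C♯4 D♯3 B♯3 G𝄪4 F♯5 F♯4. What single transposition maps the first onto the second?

down a diminished octave

Take the first pair: C5 → C#4. C to C spans 8 letter names, so the interval is some kind of octave.
C#4 to C5 is 11 semitones, which makes it a diminished octave; the second version is lower, so the direction is down.
Checking another pair — F5 → F#4 — gives the same interval.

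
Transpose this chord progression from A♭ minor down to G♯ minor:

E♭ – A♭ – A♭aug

D# G# G#aug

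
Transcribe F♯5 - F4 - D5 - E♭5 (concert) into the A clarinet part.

A5 Ab4 F5 Gb5

The A clarinet sounds a minor third below written, so the written part must be a minor third above concert — transpose each note up.
F#5 to A5
F4 to Ab4
D5 to F5
Eb5 to Gb5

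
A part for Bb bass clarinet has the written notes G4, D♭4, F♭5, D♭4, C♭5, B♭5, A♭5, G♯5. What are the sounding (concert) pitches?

F3 Cb3 Ebb4 Cb3 Bbb3 Ab4 Gb4 F#4

Written C4 on the Bb bass clarinet sounds as Bb2, a major ninth lower; apply that shift to every note.
G4 gives F3
Db4 gives Cb3
Fb5 gives Ebb4
Db4 gives Cb3
Cb5 gives Bbb3
Bb5 gives Ab4
Ab5 gives Gb4
G#5 gives F#4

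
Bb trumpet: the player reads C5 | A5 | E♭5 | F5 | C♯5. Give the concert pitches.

Bb4 G5 Db5 Eb5 B4

Written C4 on the Bb trumpet sounds as Bb3, a major second lower; apply that shift to every note.
C5 -> Bb4
A5 -> G5
Eb5 -> Db5
F5 -> Eb5
C#5 -> B4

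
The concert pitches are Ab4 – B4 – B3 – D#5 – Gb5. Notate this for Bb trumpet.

Written C4 sounds as Bb3 on the Bb trumpet, so concert pitches are written a major second up.
Ab4 gives Bb4
B4 gives C#5
B3 gives C#4
D#5 gives E#5
Gb5 gives Ab5

Bb4 C#5 C#4 E#5 Ab5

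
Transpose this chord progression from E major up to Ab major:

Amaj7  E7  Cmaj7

Dbmaj7 Ab7 Fbmaj7

E major up to Ab major is a diminished fourth; each chord root moves by that interval while the quality stays the same.
Amaj7: root A up a diminished fourth → Db, giving Dbmaj7.
E7: root E up a diminished fourth → Ab, giving Ab7.
Cmaj7: root C up a diminished fourth → Fb, giving Fbmaj7.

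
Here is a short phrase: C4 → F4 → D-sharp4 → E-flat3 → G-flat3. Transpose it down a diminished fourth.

G#3 C#4 A##3 B2 D3

C4: a fourth down reaches G, and 4 semitones makes it G#3.
A diminished fourth down from F4 gives C#4.
A diminished fourth down from D#4 gives A##3.
Eb3: a fourth down reaches B, and 4 semitones makes it B2.
A diminished fourth down from Gb3 gives D3.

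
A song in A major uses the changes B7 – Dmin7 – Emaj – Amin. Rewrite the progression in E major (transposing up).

F#7 Amin7 Bmaj Emin

A major up to E major is a perfect fifth; each chord root moves by that interval while the quality stays the same.
B7: root B up a perfect fifth → F#, giving F#7.
Dmin7: root D up a perfect fifth → A, giving Amin7.
Emaj: root E up a perfect fifth → B, giving Bmaj.
Amin: root A up a perfect fifth → E, giving Emin.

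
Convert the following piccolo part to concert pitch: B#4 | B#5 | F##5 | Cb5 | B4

Written C4 on the piccolo sounds as C5, a perfect octave higher; apply that shift to every note.
B#4 becomes B#5
B#5 becomes B#6
F##5 becomes F##6
Cb5 becomes Cb6
B4 becomes B5

B#5 B#6 F##6 Cb6 B5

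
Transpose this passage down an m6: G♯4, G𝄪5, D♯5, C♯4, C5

G#4 down a minor sixth is B#3.
G##5: a sixth down reaches B, and 8 semitones makes it B##4.
D#5: a sixth down reaches F, and 8 semitones makes it F##4.
C#4: a sixth down reaches E, and 8 semitones makes it E#3.
C5: a sixth down reaches E, and 8 semitones makes it E4.

B#3 B##4 F##4 E#3 E4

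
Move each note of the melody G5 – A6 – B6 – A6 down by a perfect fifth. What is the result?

A perfect fifth down from G5 gives C5.
A6 down a perfect fifth is D6.
B6: a fifth down reaches E, and 7 semitones makes it E6.
A6 down a perfect fifth is D6.

C5 D6 E6 D6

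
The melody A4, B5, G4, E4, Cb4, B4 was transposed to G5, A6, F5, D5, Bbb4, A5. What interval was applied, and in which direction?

From A4 to G5 is 7 letter names — a seventh of some quality.
A4 to G5 is 10 semitones, which makes it a minor seventh; the second version is higher, so the direction is up.
Checking another pair — B4 → A5 — gives the same interval.

up a minor seventh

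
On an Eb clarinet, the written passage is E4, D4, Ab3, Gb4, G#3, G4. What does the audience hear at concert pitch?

G4 F4 Cb4 Bbb4 B3 Bb4

The Eb clarinet sounds a minor third above written, so transpose each written note up a minor third.
E4 -> G4
D4 -> F4
Ab3 -> Cb4
Gb4 -> Bbb4
G#3 -> B3
G4 -> Bb4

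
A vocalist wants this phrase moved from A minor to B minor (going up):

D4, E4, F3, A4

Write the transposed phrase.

From A up to B is a major second; apply that to each pitch.
D4 gives E4
E4 gives F#4
F3 gives G3
A4 gives B4

E4 F#4 G3 B4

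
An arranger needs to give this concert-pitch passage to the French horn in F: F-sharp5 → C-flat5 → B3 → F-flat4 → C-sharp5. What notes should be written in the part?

C#6 Gb5 F#4 Cb5 G#5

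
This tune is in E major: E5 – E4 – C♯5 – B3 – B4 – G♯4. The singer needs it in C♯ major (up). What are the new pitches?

From E up to C♯ is a major sixth; apply that to each pitch.
E5 → C#6
E4 → C#5
C#5 → A#5
B3 → G#4
B4 → G#5
G#4 → E#5

C#6 C#5 A#5 G#4 G#5 E#5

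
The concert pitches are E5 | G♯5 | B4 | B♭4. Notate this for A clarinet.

G5 B5 D5 Db5

Written C4 sounds as A3 on the A clarinet, so concert pitches are written a minor third up.
E5 → G5
G#5 → B5
B4 → D5
Bb4 → Db5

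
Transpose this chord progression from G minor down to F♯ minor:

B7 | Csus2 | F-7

G minor down to F♯ minor is a minor second; each chord root moves by that interval while the quality stays the same.
B7: root B down a minor second → A#, giving A#7.
Csus2: root C down a minor second → B, giving Bsus2.
F-7: root F down a minor second → E, giving E-7.

A#7 Bsus2 E-7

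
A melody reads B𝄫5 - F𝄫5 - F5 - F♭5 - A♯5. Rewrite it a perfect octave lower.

Bbb5: an octave down reaches B, and 12 semitones makes it Bbb4.
Fbb5 down a perfect octave is Fbb4.
F5 down a perfect octave is F4.
A perfect octave down from Fb5 gives Fb4.
A perfect octave down from A#5 gives A#4.

Bbb4 Fbb4 F4 Fb4 A#4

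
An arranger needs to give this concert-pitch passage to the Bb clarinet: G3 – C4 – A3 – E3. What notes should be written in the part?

A3 D4 B3 F#3

The Bb clarinet sounds a major second below written, so the written part must be a major second above concert — transpose each note up.
G3 becomes A3
C4 becomes D4
A3 becomes B3
E3 becomes F#3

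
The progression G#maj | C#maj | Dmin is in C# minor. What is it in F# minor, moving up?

C# minor up to F# minor is a perfect fourth; each chord root moves by that interval while the quality stays the same.
G#maj: root G# up a perfect fourth → C#, giving C#maj.
C#maj: root C# up a perfect fourth → F#, giving F#maj.
Dmin: root D up a perfect fourth → G, giving Gmin.

C#maj F#maj Gmin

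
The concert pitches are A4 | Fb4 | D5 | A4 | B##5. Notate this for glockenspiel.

A2 Fb2 D3 A2 B##3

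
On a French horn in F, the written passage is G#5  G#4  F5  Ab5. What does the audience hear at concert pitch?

C#5 C#4 Bb4 Db5

The French horn in F sounds a perfect fifth below written, so transpose each written note down a perfect fifth.
G#5 -> C#5
G#4 -> C#4
F5 -> Bb4
Ab5 -> Db5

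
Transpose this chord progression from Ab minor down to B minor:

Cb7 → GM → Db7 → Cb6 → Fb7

D7 A#M E7 D6 G7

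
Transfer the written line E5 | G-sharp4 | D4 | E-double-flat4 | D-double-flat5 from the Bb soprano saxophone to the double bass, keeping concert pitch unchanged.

First find concert pitch: the Bb soprano saxophone sounds a major second below written, so E5 G-sharp4 D4 E-double-flat4 D-double-flat5 sounds D5 F#4 C4 Dbb4 Cbb5.
Then write for double bass: it sounds a perfect octave below written, so the part must be a perfect octave above concert.
D5 → D6
F#4 → F#5
C4 → C5
Dbb4 → Dbb5
Cbb5 → Cbb6

D6 F#5 C5 Dbb5 Cbb6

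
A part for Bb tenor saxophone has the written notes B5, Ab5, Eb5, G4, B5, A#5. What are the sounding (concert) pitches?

The Bb tenor saxophone sounds a major ninth below written, so transpose each written note down a major ninth.
B5 -> A4
Ab5 -> Gb4
Eb5 -> Db4
G4 -> F3
B5 -> A4
A#5 -> G#4

A4 Gb4 Db4 F3 A4 G#4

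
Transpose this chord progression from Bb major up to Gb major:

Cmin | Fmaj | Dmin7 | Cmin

Bb major up to Gb major is a minor sixth; each chord root moves by that interval while the quality stays the same.
Cmin: root C up a minor sixth → Ab, giving Abmin.
Fmaj: root F up a minor sixth → Db, giving Dbmaj.
Dmin7: root D up a minor sixth → Bb, giving Bbmin7.
Cmin: root C up a minor sixth → Ab, giving Abmin.

Abmin Dbmaj Bbmin7 Abmin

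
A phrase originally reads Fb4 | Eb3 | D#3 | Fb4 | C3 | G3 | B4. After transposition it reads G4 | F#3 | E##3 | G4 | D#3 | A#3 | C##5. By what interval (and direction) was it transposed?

From Fb4 to G4 is 2 letter names — a second of some quality.
Fb4 to G4 is 3 semitones, which makes it an augmented second; the second version is higher, so the direction is up.
Checking another pair — B4 → C##5 — gives the same interval.

up an augmented second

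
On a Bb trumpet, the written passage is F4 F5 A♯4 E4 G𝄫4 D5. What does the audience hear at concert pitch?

Eb4 Eb5 G#4 D4 Fbb4 C5

Written C4 on the Bb trumpet sounds as Bb3, a major second lower; apply that shift to every note.
F4 -> Eb4
F5 -> Eb5
A#4 -> G#4
E4 -> D4
Gbb4 -> Fbb4
D5 -> C5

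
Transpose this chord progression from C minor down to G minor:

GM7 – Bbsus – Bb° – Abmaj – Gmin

DM7 Fsus F° Ebmaj Dmin

C minor down to G minor is a perfect fourth; each chord root moves by that interval while the quality stays the same.
GM7: root G down a perfect fourth → D, giving DM7.
Bbsus: root Bb down a perfect fourth → F, giving Fsus.
Bb°: root Bb down a perfect fourth → F, giving F°.
Abmaj: root Ab down a perfect fourth → Eb, giving Ebmaj.
Gmin: root G down a perfect fourth → D, giving Dmin.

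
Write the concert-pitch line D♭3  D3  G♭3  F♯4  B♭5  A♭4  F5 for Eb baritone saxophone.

Written C4 sounds as Eb2 on the Eb baritone saxophone, so concert pitches are written a major thirteenth up.
Db3 gives Bb4
D3 gives B4
Gb3 gives Eb5
F#4 gives D#6
Bb5 gives G7
Ab4 gives F6
F5 gives D7

Bb4 B4 Eb5 D#6 G7 F6 D7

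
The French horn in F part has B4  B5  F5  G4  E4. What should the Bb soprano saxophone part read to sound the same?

F#4 F#5 C5 D4 B3

First find concert pitch: the French horn in F sounds a perfect fifth below written, so B4 B5 F5 G4 E4 sounds E4 E5 Bb4 C4 A3.
Then write for Bb soprano saxophone: it sounds a major second below written, so the part must be a major second above concert.
E4 → F#4
E5 → F#5
Bb4 → C5
C4 → D4
A3 → B3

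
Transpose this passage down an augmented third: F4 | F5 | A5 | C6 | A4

F4 down an augmented third is Dbb4.
An augmented third down from F5 gives Dbb5.
An augmented third down from A5 gives Fb5.
C6: a third down reaches A, and 5 semitones makes it Abb5.
A4 down an augmented third is Fb4.

Dbb4 Dbb5 Fb5 Abb5 Fb4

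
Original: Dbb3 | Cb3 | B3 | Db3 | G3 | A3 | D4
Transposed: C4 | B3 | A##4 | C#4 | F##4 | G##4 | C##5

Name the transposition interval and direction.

up an augmented seventh

From Dbb3 to C4 is 7 letter names — a seventh of some quality.
Dbb3 to C4 is 12 semitones, which makes it an augmented seventh; the second version is higher, so the direction is up.
Checking another pair — D4 → C##5 — gives the same interval.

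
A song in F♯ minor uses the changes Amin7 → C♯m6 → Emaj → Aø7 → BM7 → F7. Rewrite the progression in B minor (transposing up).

Dmin7 F#m6 Amaj Dø7 EM7 Bb7

F♯ minor up to B minor is a perfect fourth; each chord root moves by that interval while the quality stays the same.
Amin7: root A up a perfect fourth → D, giving Dmin7.
C♯m6: root C♯ up a perfect fourth → F#, giving F#m6.
Emaj: root E up a perfect fourth → A, giving Amaj.
Aø7: root A up a perfect fourth → D, giving Dø7.
BM7: root B up a perfect fourth → E, giving EM7.
F7: root F up a perfect fourth → Bb, giving Bb7.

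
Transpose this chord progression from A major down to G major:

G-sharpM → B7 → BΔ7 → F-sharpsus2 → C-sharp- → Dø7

A major down to G major is a major second; each chord root moves by that interval while the quality stays the same.
G-sharpM: root G-sharp down a major second → F#, giving F#M.
B7: root B down a major second → A, giving A7.
BΔ7: root B down a major second → A, giving AΔ7.
F-sharpsus2: root F-sharp down a major second → E, giving Esus2.
C-sharp-: root C-sharp down a major second → B, giving B-.
Dø7: root D down a major second → C, giving Cø7.

F#M A7 AΔ7 Esus2 B- Cø7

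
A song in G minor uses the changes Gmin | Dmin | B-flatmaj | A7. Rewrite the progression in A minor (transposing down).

Amin Emin Cmaj B7

G minor down to A minor is a minor seventh; each chord root moves by that interval while the quality stays the same.
Gmin: root G down a minor seventh → A, giving Amin.
Dmin: root D down a minor seventh → E, giving Emin.
B-flatmaj: root B-flat down a minor seventh → C, giving Cmaj.
A7: root A down a minor seventh → B, giving B7.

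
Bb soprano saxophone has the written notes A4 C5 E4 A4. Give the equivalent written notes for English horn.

First find concert pitch: the Bb soprano saxophone sounds a major second below written, so A4 C5 E4 A4 sounds G4 Bb4 D4 G4.
Then write for English horn: it sounds a perfect fifth below written, so the part must be a perfect fifth above concert.
G4 → D5
Bb4 → F5
D4 → A4
G4 → D5

D5 F5 A4 D5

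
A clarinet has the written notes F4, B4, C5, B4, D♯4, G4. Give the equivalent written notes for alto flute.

First find concert pitch: the A clarinet sounds a minor third below written, so F4 B4 C5 B4 D♯4 G4 sounds D4 G#4 A4 G#4 B#3 E4.
Then write for alto flute: it sounds a perfect fourth below written, so the part must be a perfect fourth above concert.
D4 → G4
G#4 → C#5
A4 → D5
G#4 → C#5
B#3 → E#4
E4 → A4

G4 C#5 D5 C#5 E#4 A4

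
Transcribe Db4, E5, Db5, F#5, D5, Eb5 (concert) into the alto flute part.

Gb4 A5 Gb5 B5 G5 Ab5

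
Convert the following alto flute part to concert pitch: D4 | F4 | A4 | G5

The alto flute sounds a perfect fourth below written, so transpose each written note down a perfect fourth.
D4 → A3
F4 → C4
A4 → E4
G5 → D5

A3 C4 E4 D5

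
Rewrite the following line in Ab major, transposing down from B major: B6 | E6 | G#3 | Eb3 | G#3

Ab6 Db6 F3 Dbb3 F3

B major to Ab major down is an augmented second, so every note moves down by that interval.
B6 gives Ab6
E6 gives Db6
G#3 gives F3
Eb3 gives Dbb3
G#3 gives F3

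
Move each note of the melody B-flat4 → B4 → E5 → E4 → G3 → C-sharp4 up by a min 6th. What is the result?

Gb5 G5 C6 C5 Eb4 A4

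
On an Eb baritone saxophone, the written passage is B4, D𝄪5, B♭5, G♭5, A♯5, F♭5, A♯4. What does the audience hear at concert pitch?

D3 F##3 Db4 Bbb3 C#4 Abb3 C#3

The Eb baritone saxophone sounds a major thirteenth below written, so transpose each written note down a major thirteenth.
B4 gives D3
D##5 gives F##3
Bb5 gives Db4
Gb5 gives Bbb3
A#5 gives C#4
Fb5 gives Abb3
A#4 gives C#3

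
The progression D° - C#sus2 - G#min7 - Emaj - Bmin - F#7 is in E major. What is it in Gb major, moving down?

E major down to Gb major is an augmented sixth; each chord root moves by that interval while the quality stays the same.
D°: root D down an augmented sixth → Fb, giving Fb°.
C#sus2: root C# down an augmented sixth → Eb, giving Ebsus2.
G#min7: root G# down an augmented sixth → Bb, giving Bbmin7.
Emaj: root E down an augmented sixth → Gb, giving Gbmaj.
Bmin: root B down an augmented sixth → Db, giving Dbmin.
F#7: root F# down an augmented sixth → Ab, giving Ab7.

Fb° Ebsus2 Bbmin7 Gbmaj Dbmin Ab7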